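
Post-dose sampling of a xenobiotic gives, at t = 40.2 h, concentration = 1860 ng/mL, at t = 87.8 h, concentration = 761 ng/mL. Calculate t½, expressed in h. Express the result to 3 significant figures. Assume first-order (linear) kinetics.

36.9 h

k = ln(C₁/C₂) / (t₂ − t₁) = ln(1860/761) / (87.8 − 40.2)
  = 0.8937 / 47.60 = 0.01878 h⁻¹
t½ = ln2 / k = 0.693147 / 0.01878 = 36.91 h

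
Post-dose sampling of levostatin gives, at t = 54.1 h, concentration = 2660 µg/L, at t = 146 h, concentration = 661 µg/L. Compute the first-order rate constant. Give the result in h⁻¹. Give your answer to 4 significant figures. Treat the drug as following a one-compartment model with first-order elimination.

k = ln(C₁/C₂) / (t₂ − t₁) = ln(2660/661) / (146 − 54.1)
  = 1.392 / 91.90 = 0.01515 h⁻¹

0.01515 h⁻¹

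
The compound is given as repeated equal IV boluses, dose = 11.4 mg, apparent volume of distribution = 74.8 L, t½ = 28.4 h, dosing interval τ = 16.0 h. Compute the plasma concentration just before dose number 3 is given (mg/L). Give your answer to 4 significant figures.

C₀ per dose = Dose / Vd = 11.4 / 74.8 = 0.1524 mg/L
k = ln2 / t½ = 0.693147 / 28.4 = 0.02441 h⁻¹
Fraction remaining after one interval: r = e^(−kτ) = e^(−0.02441 × 16.0) = 0.6767
Before dose 3, 2 doses have been given (aged 1τ, 2τ).
C_trough = C₀ × (r + r²) = 0.1524 × (0.6767 + 0.4579) = 0.1729 mg/L

0.1729 mg/L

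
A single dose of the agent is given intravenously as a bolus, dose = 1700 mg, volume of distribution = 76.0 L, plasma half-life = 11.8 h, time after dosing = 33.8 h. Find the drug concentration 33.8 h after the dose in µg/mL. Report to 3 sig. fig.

3.07 µg/mL

C₀ = Dose / Vd = 1700 / 76.0 = 22.37 mg/L
k = ln2 / t½ = 0.693147 / 11.8 = 0.05874 h⁻¹
C = C₀ · e^(−k·t) = 22.37 × e^(−0.05874 × 33.8)
  = 22.37 × 0.1373 = 3.071 mg/L
(3.071 mg/L = 3.071 µg/mL)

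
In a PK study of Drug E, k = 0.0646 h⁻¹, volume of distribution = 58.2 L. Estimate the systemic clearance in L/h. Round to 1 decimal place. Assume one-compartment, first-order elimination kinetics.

CL = k × Vd = 0.0646 × 58.2 = 3.760 L/h

3.8 L/h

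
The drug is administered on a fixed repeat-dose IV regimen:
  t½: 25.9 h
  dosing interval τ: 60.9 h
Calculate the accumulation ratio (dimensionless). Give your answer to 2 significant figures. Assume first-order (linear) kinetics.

k = ln2 / t½ = 0.693147 / 25.9 = 0.02676 h⁻¹
e^(−kτ) = e^(−0.02676 × 60.9) = 0.1960
Accumulation ratio R = 1 / (1 − e^(−kτ)) = 1 / (1 − 0.1960) = 1.244

1.2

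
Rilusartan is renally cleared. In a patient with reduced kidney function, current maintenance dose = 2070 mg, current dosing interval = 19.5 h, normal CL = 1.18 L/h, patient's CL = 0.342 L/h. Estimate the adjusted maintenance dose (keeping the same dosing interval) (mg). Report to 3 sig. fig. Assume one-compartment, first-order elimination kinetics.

To keep the same average steady-state level, dosing rate must scale with clearance.
CL ratio = 0.342 / 1.18 = 0.2898
New dose (same interval) = 2070 × 0.2898 = 599.9 mg

600 mg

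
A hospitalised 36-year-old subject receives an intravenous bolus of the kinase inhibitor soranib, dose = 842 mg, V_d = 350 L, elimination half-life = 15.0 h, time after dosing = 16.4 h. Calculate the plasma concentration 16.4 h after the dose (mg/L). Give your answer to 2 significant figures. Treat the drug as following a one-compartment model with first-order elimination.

C₀ = Dose / Vd = 842.0 / 350 = 2.406 mg/L
k = ln2 / t½ = 0.693147 / 15.0 = 0.04621 h⁻¹
C = C₀ · e^(−k·t) = 2.406 × e^(−0.04621 × 16.4)
  = 2.406 × 0.4687 = 1.128 mg/L

1.1 mg/L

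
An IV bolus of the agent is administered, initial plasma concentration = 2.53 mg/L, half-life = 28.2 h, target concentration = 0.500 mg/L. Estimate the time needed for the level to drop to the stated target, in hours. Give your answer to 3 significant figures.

66.0 h

k = ln2 / t½ = 0.693147 / 28.2 = 0.02458 h⁻¹
t = ln(C₀ / C) / k = ln(2.530 / 0.500) / 0.02458
  = ln(5.060) / 0.02458 = 1.621 / 0.02458 = 65.95 h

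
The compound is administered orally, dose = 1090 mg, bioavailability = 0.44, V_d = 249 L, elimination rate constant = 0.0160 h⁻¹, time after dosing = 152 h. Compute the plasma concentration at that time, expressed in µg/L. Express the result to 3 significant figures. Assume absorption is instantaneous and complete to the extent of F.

169 µg/L

Amount reaching circulation = F × Dose = 0.44 × 1090 = 479.6 mg
C₀ = F·Dose / Vd = 479.6 / 249 = 1.926 mg/L
C = C₀ · e^(−k·t) = 1.926 × e^(−0.01600 × 152)
  = 1.926 × 0.08786 = 0.1692 mg/L
Convert: 0.1692 mg/L × 1000 = 169.2 µg/L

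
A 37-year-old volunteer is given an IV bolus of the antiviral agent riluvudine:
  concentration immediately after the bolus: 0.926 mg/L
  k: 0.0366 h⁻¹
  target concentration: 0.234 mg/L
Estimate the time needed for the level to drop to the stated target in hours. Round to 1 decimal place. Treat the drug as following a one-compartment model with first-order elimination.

37.6 h

t = ln(C₀ / C) / k = ln(0.9260 / 0.234) / 0.03660
  = ln(3.957) / 0.03660 = 1.375 / 0.03660 = 37.57 h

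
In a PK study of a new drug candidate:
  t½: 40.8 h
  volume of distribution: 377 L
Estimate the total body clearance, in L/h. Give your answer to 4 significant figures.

6.405 L/h

k = ln2 / t½ = 0.693147 / 40.8 = 0.01699 h⁻¹
CL = k × Vd = 0.01699 × 377 = 6.405 L/h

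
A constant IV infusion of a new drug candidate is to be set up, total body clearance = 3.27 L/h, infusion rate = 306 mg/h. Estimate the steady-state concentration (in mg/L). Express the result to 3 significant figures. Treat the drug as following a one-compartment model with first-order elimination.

93.6 mg/L

At steady state Css = R₀ / CL = 306 / 3.270 = 93.58 mg/L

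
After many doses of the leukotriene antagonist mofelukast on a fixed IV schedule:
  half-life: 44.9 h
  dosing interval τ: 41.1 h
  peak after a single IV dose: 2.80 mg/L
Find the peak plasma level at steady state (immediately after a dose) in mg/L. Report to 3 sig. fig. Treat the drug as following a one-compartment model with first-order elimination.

5.96 mg/L

k = ln2 / t½ = 0.693147 / 44.9 = 0.01544 h⁻¹
e^(−kτ) = e^(−0.01544 × 41.1) = 0.5302
Accumulation ratio R = 1 / (1 − e^(−kτ)) = 1 / (1 − 0.5302) = 2.129
Steady-state peak = C₀ × R = 2.80 × 2.129 = 5.961 mg/L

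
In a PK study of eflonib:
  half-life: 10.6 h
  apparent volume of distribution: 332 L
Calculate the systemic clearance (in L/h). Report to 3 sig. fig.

k = ln2 / t½ = 0.693147 / 10.6 = 0.06539 h⁻¹
CL = k × Vd = 0.06539 × 332 = 21.71 L/h

21.7 L/h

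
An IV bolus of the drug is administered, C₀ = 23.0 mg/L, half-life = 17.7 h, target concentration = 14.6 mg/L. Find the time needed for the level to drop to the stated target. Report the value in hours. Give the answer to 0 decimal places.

k = ln2 / t½ = 0.693147 / 17.7 = 0.03916 h⁻¹
t = ln(C₀ / C) / k = ln(23.00 / 14.6) / 0.03916
  = ln(1.575) / 0.03916 = 0.4543 / 0.03916 = 11.60 h

12 h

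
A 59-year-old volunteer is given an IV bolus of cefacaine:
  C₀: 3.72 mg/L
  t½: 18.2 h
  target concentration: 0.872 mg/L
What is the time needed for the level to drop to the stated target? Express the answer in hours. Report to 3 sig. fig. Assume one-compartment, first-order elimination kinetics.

38.1 h

k = ln2 / t½ = 0.693147 / 18.2 = 0.03809 h⁻¹
t = ln(C₀ / C) / k = ln(3.720 / 0.872) / 0.03809
  = ln(4.266) / 0.03809 = 1.451 / 0.03809 = 38.09 h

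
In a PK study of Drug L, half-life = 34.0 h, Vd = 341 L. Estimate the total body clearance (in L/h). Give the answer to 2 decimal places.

6.95 L/h

k = ln2 / t½ = 0.693147 / 34.0 = 0.02039 h⁻¹
CL = k × Vd = 0.02039 × 341 = 6.953 L/h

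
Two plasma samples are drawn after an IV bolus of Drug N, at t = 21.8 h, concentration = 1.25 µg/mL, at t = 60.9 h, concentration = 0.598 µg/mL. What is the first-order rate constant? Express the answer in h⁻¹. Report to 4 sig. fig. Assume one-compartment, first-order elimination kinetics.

0.01886 h⁻¹

k = ln(C₁/C₂) / (t₂ − t₁) = ln(1.25/0.598) / (60.9 − 21.8)
  = 0.7373 / 39.10 = 0.01886 h⁻¹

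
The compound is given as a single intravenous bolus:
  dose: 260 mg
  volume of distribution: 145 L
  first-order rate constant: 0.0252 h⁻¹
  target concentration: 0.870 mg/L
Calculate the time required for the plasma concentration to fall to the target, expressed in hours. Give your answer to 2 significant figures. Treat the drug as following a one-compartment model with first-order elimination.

29 h

C₀ = Dose / Vd = 260.0 / 145 = 1.793 mg/L
t = ln(C₀ / C) / k = ln(1.793 / 0.870) / 0.02520
  = ln(2.061) / 0.02520 = 0.7232 / 0.02520 = 28.70 h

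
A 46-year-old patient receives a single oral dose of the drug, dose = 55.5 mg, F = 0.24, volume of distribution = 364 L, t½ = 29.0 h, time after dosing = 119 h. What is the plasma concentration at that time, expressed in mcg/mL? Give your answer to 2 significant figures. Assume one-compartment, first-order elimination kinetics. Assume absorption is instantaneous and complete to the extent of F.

0.0021 mcg/mL

Amount reaching circulation = F × Dose = 0.24 × 55.50 = 13.32 mg
C₀ = F·Dose / Vd = 13.32 / 364 = 0.03659 mg/L
k = ln2 / t½ = 0.693147 / 29.0 = 0.02390 h⁻¹
C = C₀ · e^(−k·t) = 0.03659 × e^(−0.02390 × 119)
  = 0.03659 × 0.05819 = 0.002129 mg/L
(0.002129 mg/L = 0.002129 mcg/mL)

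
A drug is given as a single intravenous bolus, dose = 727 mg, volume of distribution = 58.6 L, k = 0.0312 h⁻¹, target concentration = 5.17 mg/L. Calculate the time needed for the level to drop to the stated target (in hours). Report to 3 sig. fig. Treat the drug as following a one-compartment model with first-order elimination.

C₀ = Dose / Vd = 727.0 / 58.6 = 12.41 mg/L
t = ln(C₀ / C) / k = ln(12.41 / 5.17) / 0.03120
  = ln(2.400) / 0.03120 = 0.8755 / 0.03120 = 28.06 h

28.1 h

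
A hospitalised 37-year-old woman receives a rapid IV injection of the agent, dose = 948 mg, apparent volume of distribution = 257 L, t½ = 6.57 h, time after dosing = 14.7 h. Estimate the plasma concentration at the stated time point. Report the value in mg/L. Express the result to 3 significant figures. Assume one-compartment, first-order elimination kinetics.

0.782 mg/L

C₀ = Dose / Vd = 948.0 / 257 = 3.689 mg/L
k = ln2 / t½ = 0.693147 / 6.57 = 0.1055 h⁻¹
C = C₀ · e^(−k·t) = 3.689 × e^(−0.1055 × 14.7)
  = 3.689 × 0.2121 = 0.7824 mg/L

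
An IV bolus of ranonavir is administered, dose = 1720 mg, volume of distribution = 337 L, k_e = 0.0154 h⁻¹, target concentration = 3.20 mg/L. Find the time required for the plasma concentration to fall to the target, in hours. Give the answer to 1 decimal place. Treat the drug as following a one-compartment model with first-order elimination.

C₀ = Dose / Vd = 1720 / 337 = 5.104 mg/L
t = ln(C₀ / C) / k = ln(5.104 / 3.20) / 0.01540
  = ln(1.595) / 0.01540 = 0.4669 / 0.01540 = 30.32 h

30.3 h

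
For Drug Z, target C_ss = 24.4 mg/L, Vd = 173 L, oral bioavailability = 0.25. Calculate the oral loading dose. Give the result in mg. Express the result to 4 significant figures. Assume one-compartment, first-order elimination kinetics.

LD = Css × Vd / F = 24.4 × 173 / 0.25 = 16880 mg

16880 mg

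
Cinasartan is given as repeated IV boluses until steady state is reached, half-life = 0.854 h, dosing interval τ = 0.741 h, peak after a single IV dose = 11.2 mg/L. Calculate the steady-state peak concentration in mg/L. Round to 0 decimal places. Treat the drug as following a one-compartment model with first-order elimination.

25 mg/L

k = ln2 / t½ = 0.693147 / 0.854 = 0.8116 h⁻¹
e^(−kτ) = e^(−0.8116 × 0.741) = 0.5480
Accumulation ratio R = 1 / (1 − e^(−kτ)) = 1 / (1 − 0.5480) = 2.212
Steady-state peak = C₀ × R = 11.2 × 2.212 = 24.77 mg/L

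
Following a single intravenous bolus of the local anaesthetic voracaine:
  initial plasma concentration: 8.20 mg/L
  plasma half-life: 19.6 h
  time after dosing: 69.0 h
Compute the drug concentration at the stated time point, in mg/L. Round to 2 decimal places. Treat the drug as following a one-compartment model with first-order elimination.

0.71 mg/L

k = ln2 / t½ = 0.693147 / 19.6 = 0.03536 h⁻¹
C = C₀ · e^(−k·t) = 8.200 × e^(−0.03536 × 69.0)
  = 8.200 × 0.08717 = 0.7148 mg/L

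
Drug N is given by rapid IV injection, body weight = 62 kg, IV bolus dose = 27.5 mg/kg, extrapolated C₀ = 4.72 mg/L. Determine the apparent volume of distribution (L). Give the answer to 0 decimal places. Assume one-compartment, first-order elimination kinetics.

Dose = 27.5 × 62 = 1705 mg
Vd = Dose / C₀ = 1705 / 4.72 = 361.2 L

361 L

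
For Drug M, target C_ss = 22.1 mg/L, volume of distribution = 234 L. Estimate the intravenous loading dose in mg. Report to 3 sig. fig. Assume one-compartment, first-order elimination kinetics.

LD = Css × Vd = 22.1 × 234 = 5171 mg

5170 mg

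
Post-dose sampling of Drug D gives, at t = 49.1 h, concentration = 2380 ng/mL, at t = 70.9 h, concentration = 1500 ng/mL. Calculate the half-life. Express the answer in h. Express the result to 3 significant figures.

32.7 h

k = ln(C₁/C₂) / (t₂ − t₁) = ln(2380/1500) / (70.9 − 49.1)
  = 0.4616 / 21.80 = 0.02117 h⁻¹
t½ = ln2 / k = 0.693147 / 0.02117 = 32.74 h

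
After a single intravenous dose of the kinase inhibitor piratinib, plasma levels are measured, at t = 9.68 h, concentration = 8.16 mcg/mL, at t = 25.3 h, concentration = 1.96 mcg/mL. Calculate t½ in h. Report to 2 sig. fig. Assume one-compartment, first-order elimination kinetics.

7.6 h

k = ln(C₁/C₂) / (t₂ − t₁) = ln(8.16/1.96) / (25.3 − 9.68)
  = 1.426 / 15.62 = 0.09129 h⁻¹
t½ = ln2 / k = 0.693147 / 0.09129 = 7.593 h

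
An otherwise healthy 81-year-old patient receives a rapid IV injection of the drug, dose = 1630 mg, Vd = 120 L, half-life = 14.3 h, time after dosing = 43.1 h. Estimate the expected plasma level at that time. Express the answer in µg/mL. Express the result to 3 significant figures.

C₀ = Dose / Vd = 1630 / 120 = 13.58 mg/L
k = ln2 / t½ = 0.693147 / 14.3 = 0.04847 h⁻¹
C = C₀ · e^(−k·t) = 13.58 × e^(−0.04847 × 43.1)
  = 13.58 × 0.1238 = 1.681 mg/L
(1.681 mg/L = 1.681 µg/mL)

1.68 µg/mL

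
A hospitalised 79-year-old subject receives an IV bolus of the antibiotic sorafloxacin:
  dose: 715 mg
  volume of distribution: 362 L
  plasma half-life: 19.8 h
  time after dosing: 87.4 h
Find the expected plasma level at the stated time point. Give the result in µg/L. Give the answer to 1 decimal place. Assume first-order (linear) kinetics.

C₀ = Dose / Vd = 715.0 / 362 = 1.975 mg/L
k = ln2 / t½ = 0.693147 / 19.8 = 0.03501 h⁻¹
C = C₀ · e^(−k·t) = 1.975 × e^(−0.03501 × 87.4)
  = 1.975 × 0.04689 = 0.09261 mg/L
Convert: 0.09261 mg/L × 1000 = 92.61 µg/L

92.6 µg/L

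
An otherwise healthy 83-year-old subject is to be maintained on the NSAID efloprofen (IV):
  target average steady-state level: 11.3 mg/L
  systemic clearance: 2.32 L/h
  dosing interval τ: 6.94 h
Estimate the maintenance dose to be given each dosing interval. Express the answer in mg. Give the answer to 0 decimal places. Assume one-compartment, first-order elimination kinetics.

182 mg

At steady state, Dose/τ = Css × CL.
Dose = Css × CL × τ = 11.3 × 2.320 × 6.94 = 181.9 mg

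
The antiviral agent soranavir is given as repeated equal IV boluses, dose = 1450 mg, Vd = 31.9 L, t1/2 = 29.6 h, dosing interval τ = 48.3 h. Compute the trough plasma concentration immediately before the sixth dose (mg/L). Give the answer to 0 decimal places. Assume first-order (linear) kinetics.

C₀ per dose = Dose / Vd = 1450 / 31.9 = 45.45 mg/L
k = ln2 / t½ = 0.693147 / 29.6 = 0.02342 h⁻¹
Fraction remaining after one interval: r = e^(−kτ) = e^(−0.02342 × 48.3) = 0.3227
Before dose 6, 5 doses have been given (aged 1τ, 2τ, 3τ, 4τ, 5τ).
C_trough = C₀ × (r + r² + … + r^5) = C₀ × r(1−r^5)/(1−r)
        = 45.45 × 0.3227 × (1 − 0.003499) / (1 − 0.3227) = 21.58 mg/L

22 mg/L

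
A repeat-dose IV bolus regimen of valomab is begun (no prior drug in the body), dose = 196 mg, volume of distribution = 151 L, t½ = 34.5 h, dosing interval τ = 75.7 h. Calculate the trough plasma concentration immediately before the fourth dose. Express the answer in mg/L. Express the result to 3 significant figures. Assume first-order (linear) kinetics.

0.359 mg/L

C₀ per dose = Dose / Vd = 196 / 151 = 1.298 mg/L
k = ln2 / t½ = 0.693147 / 34.5 = 0.02009 h⁻¹
Fraction remaining after one interval: r = e^(−kτ) = e^(−0.02009 × 75.7) = 0.2185
Before dose 4, 3 doses have been given (aged 1τ, 2τ, 3τ).
C_trough = C₀ × (r + r² + … + r^3) = C₀ × r(1−r^3)/(1−r)
        = 1.298 × 0.2185 × (1 − 0.01043) / (1 − 0.2185) = 0.3591 mg/L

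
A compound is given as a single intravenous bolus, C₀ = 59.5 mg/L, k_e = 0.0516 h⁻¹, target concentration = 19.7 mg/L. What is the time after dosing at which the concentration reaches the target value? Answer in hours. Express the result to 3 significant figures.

t = ln(C₀ / C) / k = ln(59.50 / 19.7) / 0.05160
  = ln(3.020) / 0.05160 = 1.105 / 0.05160 = 21.41 h

21.4 h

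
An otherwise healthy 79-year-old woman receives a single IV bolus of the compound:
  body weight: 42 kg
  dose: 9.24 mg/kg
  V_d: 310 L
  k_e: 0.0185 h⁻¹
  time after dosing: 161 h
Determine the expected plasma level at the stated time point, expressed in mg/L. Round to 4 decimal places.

0.0637 mg/L

Total dose = 9.24 × 42 = 388.1 mg
C₀ = Dose / Vd = 388.1 / 310 = 1.252 mg/L
C = C₀ · e^(−k·t) = 1.252 × e^(−0.01850 × 161)
  = 1.252 × 0.05087 = 0.06369 mg/L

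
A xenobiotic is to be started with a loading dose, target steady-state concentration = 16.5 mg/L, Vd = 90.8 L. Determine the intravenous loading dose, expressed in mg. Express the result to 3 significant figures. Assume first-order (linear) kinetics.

LD = Css × Vd = 16.5 × 90.8 = 1498 mg

1500 mg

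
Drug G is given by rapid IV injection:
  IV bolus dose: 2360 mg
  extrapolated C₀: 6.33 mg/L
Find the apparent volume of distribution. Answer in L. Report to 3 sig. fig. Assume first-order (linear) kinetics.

373 L

Vd = Dose / C₀ = 2360 / 6.33 = 372.8 L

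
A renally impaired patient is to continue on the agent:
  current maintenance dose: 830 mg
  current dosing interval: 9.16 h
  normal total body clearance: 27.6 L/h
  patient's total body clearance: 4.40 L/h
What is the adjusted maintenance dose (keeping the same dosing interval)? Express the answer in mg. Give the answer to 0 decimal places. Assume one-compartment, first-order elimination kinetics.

To keep the same average steady-state level, dosing rate must scale with clearance.
CL ratio = 4.40 / 27.6 = 0.1594
New dose (same interval) = 830 × 0.1594 = 132.3 mg

132 mg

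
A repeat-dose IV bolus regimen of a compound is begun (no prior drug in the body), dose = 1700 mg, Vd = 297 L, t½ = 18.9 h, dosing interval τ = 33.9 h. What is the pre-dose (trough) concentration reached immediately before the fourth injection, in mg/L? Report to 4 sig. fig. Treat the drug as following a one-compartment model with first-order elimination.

2.265 mg/L

C₀ per dose = Dose / Vd = 1700 / 297 = 5.724 mg/L
k = ln2 / t½ = 0.693147 / 18.9 = 0.03667 h⁻¹
Fraction remaining after one interval: r = e^(−kτ) = e^(−0.03667 × 33.9) = 0.2885
Before dose 4, 3 doses have been given (aged 1τ, 2τ, 3τ).
C_trough = C₀ × (r + r² + … + r^3) = C₀ × r(1−r^3)/(1−r)
        = 5.724 × 0.2885 × (1 − 0.02401) / (1 − 0.2885) = 2.265 mg/L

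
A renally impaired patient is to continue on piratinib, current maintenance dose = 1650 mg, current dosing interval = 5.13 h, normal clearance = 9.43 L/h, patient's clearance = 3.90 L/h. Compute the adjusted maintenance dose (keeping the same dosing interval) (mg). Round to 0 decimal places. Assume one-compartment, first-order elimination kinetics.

To keep the same average steady-state level, dosing rate must scale with clearance.
CL ratio = 3.90 / 9.43 = 0.4136
New dose (same interval) = 1650 × 0.4136 = 682.4 mg

682 mg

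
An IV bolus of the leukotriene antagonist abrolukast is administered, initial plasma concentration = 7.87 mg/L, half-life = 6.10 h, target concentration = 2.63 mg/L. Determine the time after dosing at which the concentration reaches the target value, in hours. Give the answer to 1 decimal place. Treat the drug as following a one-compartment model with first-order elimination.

9.6 h

k = ln2 / t½ = 0.693147 / 6.10 = 0.1136 h⁻¹
t = ln(C₀ / C) / k = ln(7.870 / 2.63) / 0.1136
  = ln(2.992) / 0.1136 = 1.096 / 0.1136 = 9.648 h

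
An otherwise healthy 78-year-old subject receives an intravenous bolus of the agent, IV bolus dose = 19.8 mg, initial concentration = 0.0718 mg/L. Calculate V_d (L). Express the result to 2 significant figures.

280 L

Vd = Dose / C₀ = 19.80 / 0.0718 = 275.8 L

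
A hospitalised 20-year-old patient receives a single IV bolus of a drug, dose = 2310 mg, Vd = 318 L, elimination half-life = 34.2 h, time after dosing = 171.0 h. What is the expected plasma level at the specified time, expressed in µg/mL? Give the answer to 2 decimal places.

C₀ = Dose / Vd = 2310 / 318 = 7.264 mg/L
k = ln2 / t½ = 0.693147 / 34.2 = 0.02027 h⁻¹
t / t½ = 171.0 / 34.2 = 5 half-lives
C = C₀ × (1/2)^5 = 7.264 × 0.03125 = 0.2270 mg/L
(0.2270 mg/L = 0.2270 µg/mL)

0.23 µg/mL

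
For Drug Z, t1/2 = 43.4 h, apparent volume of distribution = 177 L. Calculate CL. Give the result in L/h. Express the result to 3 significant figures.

k = ln2 / t½ = 0.693147 / 43.4 = 0.01597 h⁻¹
CL = k × Vd = 0.01597 × 177 = 2.827 L/h

2.83 L/h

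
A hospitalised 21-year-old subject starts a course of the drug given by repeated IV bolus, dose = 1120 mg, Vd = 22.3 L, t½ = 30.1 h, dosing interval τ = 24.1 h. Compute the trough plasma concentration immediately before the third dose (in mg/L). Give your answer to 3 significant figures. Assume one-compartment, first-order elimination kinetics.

45.4 mg/L

C₀ per dose = Dose / Vd = 1120 / 22.3 = 50.22 mg/L
k = ln2 / t½ = 0.693147 / 30.1 = 0.02303 h⁻¹
Fraction remaining after one interval: r = e^(−kτ) = e^(−0.02303 × 24.1) = 0.5741
Before dose 3, 2 doses have been given (aged 1τ, 2τ).
C_trough = C₀ × (r + r²) = 50.22 × (0.5741 + 0.3296) = 45.38 mg/L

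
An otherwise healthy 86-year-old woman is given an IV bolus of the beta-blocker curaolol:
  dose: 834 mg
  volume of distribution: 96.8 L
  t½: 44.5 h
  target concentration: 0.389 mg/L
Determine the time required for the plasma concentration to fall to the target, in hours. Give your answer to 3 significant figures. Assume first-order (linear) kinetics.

199 h

C₀ = Dose / Vd = 834.0 / 96.8 = 8.616 mg/L
k = ln2 / t½ = 0.693147 / 44.5 = 0.01558 h⁻¹
t = ln(C₀ / C) / k = ln(8.616 / 0.389) / 0.01558
  = ln(22.15) / 0.01558 = 3.098 / 0.01558 = 198.8 h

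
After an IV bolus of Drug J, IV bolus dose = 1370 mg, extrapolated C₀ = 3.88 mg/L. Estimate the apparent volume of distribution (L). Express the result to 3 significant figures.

353 L

Vd = Dose / C₀ = 1370 / 3.88 = 353.1 L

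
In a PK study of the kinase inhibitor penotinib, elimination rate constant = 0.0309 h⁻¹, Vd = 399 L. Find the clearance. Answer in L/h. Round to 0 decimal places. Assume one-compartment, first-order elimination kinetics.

CL = k × Vd = 0.0309 × 399 = 12.33 L/h

12 L/h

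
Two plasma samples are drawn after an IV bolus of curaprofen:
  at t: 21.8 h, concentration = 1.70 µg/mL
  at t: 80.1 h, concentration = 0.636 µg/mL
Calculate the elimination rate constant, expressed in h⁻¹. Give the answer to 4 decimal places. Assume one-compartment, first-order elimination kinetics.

k = ln(C₁/C₂) / (t₂ − t₁) = ln(1.70/0.636) / (80.1 − 21.8)
  = 0.9832 / 58.30 = 0.01686 h⁻¹

0.0169 h⁻¹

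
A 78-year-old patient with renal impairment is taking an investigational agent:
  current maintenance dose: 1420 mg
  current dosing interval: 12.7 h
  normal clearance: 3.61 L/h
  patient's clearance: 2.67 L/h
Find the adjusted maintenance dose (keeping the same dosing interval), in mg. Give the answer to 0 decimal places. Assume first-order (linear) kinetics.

To keep the same average steady-state level, dosing rate must scale with clearance.
CL ratio = 2.67 / 3.61 = 0.7396
New dose (same interval) = 1420 × 0.7396 = 1050 mg

1050 mg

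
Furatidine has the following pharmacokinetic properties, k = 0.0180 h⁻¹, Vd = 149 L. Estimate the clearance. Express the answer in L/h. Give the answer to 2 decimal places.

CL = k × Vd = 0.0180 × 149 = 2.682 L/h

2.68 L/h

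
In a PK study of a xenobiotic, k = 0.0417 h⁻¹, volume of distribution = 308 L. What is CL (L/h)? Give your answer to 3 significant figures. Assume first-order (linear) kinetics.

CL = k × Vd = 0.0417 × 308 = 12.84 L/h

12.8 L/h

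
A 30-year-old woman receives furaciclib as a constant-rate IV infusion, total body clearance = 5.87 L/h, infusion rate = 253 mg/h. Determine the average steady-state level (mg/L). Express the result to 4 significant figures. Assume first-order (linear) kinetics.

43.10 mg/L

At steady state Css = R₀ / CL = 253 / 5.870 = 43.10 mg/L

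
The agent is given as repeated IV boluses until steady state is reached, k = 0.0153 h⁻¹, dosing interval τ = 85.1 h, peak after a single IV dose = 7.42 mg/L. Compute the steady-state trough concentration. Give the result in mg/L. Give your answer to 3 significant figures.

e^(−kτ) = e^(−0.01530 × 85.1) = 0.2720
Accumulation ratio R = 1 / (1 − e^(−kτ)) = 1 / (1 − 0.2720) = 1.374
Steady-state trough = C₀ × R × e^(−kτ) = 7.42 × 1.374 × 0.2720 = 2.773 mg/L

2.77 mg/L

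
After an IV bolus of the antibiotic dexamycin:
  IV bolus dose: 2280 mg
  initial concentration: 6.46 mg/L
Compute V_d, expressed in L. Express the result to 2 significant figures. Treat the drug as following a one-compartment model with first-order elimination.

Vd = Dose / C₀ = 2280 / 6.46 = 352.9 L

350 L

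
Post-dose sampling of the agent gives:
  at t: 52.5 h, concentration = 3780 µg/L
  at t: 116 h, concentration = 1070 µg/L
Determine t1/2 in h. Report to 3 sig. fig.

34.9 h

k = ln(C₁/C₂) / (t₂ − t₁) = ln(3780/1070) / (116 − 52.5)
  = 1.262 / 63.50 = 0.01987 h⁻¹
t½ = ln2 / k = 0.693147 / 0.01987 = 34.88 h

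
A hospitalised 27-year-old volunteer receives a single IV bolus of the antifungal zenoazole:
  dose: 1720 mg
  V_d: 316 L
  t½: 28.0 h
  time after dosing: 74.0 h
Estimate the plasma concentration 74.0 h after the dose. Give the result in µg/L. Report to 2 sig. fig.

C₀ = Dose / Vd = 1720 / 316 = 5.443 mg/L
k = ln2 / t½ = 0.693147 / 28.0 = 0.02476 h⁻¹
C = C₀ · e^(−k·t) = 5.443 × e^(−0.02476 × 74.0)
  = 5.443 × 0.1601 = 0.8714 mg/L
Convert: 0.8714 mg/L × 1000 = 871.4 µg/L

870 µg/L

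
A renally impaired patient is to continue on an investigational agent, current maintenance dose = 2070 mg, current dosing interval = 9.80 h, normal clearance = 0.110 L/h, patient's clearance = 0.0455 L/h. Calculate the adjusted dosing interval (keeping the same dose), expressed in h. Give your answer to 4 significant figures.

To keep the same average steady-state level, dosing rate must scale with clearance.
CL ratio = 0.0455 / 0.110 = 0.4136
New interval (same dose) = 9.80 / 0.4136 = 23.69 h

23.69 h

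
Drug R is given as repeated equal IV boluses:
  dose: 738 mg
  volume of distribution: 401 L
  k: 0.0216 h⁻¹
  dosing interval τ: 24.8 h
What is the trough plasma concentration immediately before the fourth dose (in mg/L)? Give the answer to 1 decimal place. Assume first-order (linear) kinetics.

2.1 mg/L

C₀ per dose = Dose / Vd = 738 / 401 = 1.840 mg/L
Fraction remaining after one interval: r = e^(−kτ) = e^(−0.02160 × 24.8) = 0.5853
Before dose 4, 3 doses have been given (aged 1τ, 2τ, 3τ).
C_trough = C₀ × (r + r² + … + r^3) = C₀ × r(1−r^3)/(1−r)
        = 1.840 × 0.5853 × (1 − 0.2005) / (1 − 0.5853) = 2.076 mg/L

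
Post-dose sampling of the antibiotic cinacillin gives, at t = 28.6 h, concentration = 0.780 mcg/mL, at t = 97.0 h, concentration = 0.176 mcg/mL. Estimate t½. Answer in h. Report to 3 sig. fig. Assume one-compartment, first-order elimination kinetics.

31.8 h

k = ln(C₁/C₂) / (t₂ − t₁) = ln(0.780/0.176) / (97.0 − 28.6)
  = 1.489 / 68.40 = 0.02177 h⁻¹
t½ = ln2 / k = 0.693147 / 0.02177 = 31.84 h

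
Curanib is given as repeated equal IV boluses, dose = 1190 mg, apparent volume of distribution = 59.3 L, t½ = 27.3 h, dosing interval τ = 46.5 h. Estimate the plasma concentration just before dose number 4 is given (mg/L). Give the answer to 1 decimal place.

8.6 mg/L

C₀ per dose = Dose / Vd = 1190 / 59.3 = 20.07 mg/L
k = ln2 / t½ = 0.693147 / 27.3 = 0.02539 h⁻¹
Fraction remaining after one interval: r = e^(−kτ) = e^(−0.02539 × 46.5) = 0.3071
Before dose 4, 3 doses have been given (aged 1τ, 2τ, 3τ).
C_trough = C₀ × (r + r² + … + r^3) = C₀ × r(1−r^3)/(1−r)
        = 20.07 × 0.3071 × (1 − 0.02896) / (1 − 0.3071) = 8.638 mg/L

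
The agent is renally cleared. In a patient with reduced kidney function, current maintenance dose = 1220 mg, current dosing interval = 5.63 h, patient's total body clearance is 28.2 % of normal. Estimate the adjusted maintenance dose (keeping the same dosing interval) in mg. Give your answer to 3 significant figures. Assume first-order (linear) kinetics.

344 mg

To keep the same average steady-state level, dosing rate must scale with clearance.
CL ratio = 28.2 / 100 = 0.2820
New dose (same interval) = 1220 × 0.2820 = 344.0 mg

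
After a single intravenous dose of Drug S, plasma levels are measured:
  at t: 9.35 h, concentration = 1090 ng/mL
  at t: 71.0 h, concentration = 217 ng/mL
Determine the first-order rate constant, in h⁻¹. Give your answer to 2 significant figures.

k = ln(C₁/C₂) / (t₂ − t₁) = ln(1090/217) / (71.0 − 9.35)
  = 1.614 / 61.65 = 0.02618 h⁻¹

0.026 h⁻¹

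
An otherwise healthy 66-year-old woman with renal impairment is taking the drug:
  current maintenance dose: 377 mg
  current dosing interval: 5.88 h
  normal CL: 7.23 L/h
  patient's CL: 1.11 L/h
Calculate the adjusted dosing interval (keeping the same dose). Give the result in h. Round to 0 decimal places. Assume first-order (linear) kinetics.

To keep the same average steady-state level, dosing rate must scale with clearance.
CL ratio = 1.11 / 7.23 = 0.1535
New interval (same dose) = 5.88 / 0.1535 = 38.31 h

38 h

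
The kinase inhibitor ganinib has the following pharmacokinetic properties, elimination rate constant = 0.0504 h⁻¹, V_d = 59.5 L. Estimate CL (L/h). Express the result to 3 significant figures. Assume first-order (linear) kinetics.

CL = k × Vd = 0.0504 × 59.5 = 2.999 L/h

3.00 L/h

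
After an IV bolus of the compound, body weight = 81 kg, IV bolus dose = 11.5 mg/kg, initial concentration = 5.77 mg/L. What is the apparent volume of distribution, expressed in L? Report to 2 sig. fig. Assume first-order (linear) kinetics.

160 L

Dose = 11.5 × 81 = 931.5 mg
Vd = Dose / C₀ = 931.5 / 5.77 = 161.4 L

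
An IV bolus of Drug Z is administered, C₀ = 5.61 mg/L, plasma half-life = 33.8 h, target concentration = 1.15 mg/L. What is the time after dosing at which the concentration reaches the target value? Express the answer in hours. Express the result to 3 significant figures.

k = ln2 / t½ = 0.693147 / 33.8 = 0.02051 h⁻¹
t = ln(C₀ / C) / k = ln(5.610 / 1.15) / 0.02051
  = ln(4.878) / 0.02051 = 1.585 / 0.02051 = 77.28 h

77.3 h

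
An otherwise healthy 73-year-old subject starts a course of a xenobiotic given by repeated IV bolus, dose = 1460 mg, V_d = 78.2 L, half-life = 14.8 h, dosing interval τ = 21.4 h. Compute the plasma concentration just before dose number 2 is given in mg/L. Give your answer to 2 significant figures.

C₀ per dose = Dose / Vd = 1460 / 78.2 = 18.67 mg/L
k = ln2 / t½ = 0.693147 / 14.8 = 0.04683 h⁻¹
Fraction remaining after one interval: r = e^(−kτ) = e^(−0.04683 × 21.4) = 0.3671
Before dose 2, 1 dose has been given (aged 1τ).
C_trough = C₀ × r = 18.67 × 0.3671 = 6.854 mg/L

6.9 mg/L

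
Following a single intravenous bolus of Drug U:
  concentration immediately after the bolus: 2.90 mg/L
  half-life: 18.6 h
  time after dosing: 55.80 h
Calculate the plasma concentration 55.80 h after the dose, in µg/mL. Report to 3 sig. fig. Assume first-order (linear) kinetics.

k = ln2 / t½ = 0.693147 / 18.6 = 0.03727 h⁻¹
t / t½ = 55.80 / 18.6 = 3 half-lives
C = C₀ × (1/2)^3 = 2.900 × 0.1250 = 0.3625 mg/L
(0.3625 mg/L = 0.3625 µg/mL)

0.363 µg/mL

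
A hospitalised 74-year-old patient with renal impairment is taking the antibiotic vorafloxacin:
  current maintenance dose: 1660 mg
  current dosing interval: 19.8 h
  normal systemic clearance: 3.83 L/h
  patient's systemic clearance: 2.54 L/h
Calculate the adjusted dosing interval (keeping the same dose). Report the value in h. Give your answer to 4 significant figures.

To keep the same average steady-state level, dosing rate must scale with clearance.
CL ratio = 2.54 / 3.83 = 0.6632
New interval (same dose) = 19.8 / 0.6632 = 29.86 h

29.86 h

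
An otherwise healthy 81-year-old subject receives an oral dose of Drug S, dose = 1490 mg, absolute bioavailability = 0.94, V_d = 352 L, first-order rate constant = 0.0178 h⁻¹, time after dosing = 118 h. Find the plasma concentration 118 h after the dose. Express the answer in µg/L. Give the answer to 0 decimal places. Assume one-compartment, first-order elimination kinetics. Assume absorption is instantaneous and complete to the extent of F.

487 µg/L

Amount reaching circulation = F × Dose = 0.94 × 1490 = 1401 mg
C₀ = F·Dose / Vd = 1401 / 352 = 3.980 mg/L
C = C₀ · e^(−k·t) = 3.980 × e^(−0.01780 × 118)
  = 3.980 × 0.1224 = 0.4872 mg/L
Convert: 0.4872 mg/L × 1000 = 487.2 µg/L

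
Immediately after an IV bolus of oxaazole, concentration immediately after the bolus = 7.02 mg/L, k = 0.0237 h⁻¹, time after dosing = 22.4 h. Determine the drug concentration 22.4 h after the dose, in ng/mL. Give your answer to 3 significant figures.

4130 ng/mL

C = C₀ · e^(−k·t) = 7.020 × e^(−0.02370 × 22.4)
  = 7.020 × 0.5881 = 4.128 mg/L
Convert: 4.128 mg/L × 1000 = 4128 ng/mL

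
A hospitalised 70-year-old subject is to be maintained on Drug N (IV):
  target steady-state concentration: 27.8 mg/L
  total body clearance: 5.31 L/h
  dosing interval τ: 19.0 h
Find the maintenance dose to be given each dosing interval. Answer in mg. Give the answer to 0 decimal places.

At steady state, Dose/τ = Css × CL.
Dose = Css × CL × τ = 27.8 × 5.310 × 19.0 = 2805 mg

2805 mg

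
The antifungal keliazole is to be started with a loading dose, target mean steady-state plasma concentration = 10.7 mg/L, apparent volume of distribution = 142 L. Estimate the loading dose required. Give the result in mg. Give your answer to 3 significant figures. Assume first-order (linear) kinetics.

LD = Css × Vd = 10.7 × 142 = 1519 mg

1520 mg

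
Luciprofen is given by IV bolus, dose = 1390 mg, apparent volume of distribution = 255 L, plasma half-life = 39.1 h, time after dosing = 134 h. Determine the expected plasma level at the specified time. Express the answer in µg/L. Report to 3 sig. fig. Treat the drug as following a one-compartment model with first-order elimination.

C₀ = Dose / Vd = 1390 / 255 = 5.451 mg/L
k = ln2 / t½ = 0.693147 / 39.1 = 0.01773 h⁻¹
C = C₀ · e^(−k·t) = 5.451 × e^(−0.01773 × 134)
  = 5.451 × 0.09294 = 0.5066 mg/L
Convert: 0.5066 mg/L × 1000 = 506.6 µg/L

507 µg/L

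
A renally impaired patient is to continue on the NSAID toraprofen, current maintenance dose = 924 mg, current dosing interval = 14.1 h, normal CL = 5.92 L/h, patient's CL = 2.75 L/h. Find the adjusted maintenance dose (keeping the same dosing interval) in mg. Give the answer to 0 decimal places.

429 mg

To keep the same average steady-state level, dosing rate must scale with clearance.
CL ratio = 2.75 / 5.92 = 0.4645
New dose (same interval) = 924 × 0.4645 = 429.2 mg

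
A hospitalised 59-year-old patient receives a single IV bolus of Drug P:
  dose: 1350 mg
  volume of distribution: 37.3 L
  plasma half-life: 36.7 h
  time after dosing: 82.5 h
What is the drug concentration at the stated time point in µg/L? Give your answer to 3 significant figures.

7620 µg/L

C₀ = Dose / Vd = 1350 / 37.3 = 36.19 mg/L
k = ln2 / t½ = 0.693147 / 36.7 = 0.01889 h⁻¹
C = C₀ · e^(−k·t) = 36.19 × e^(−0.01889 × 82.5)
  = 36.19 × 0.2105 = 7.618 mg/L
Convert: 7.618 mg/L × 1000 = 7618 µg/L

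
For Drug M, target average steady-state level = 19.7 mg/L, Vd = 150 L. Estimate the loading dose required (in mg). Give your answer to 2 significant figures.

3000 mg

LD = Css × Vd = 19.7 × 150 = 2955 mg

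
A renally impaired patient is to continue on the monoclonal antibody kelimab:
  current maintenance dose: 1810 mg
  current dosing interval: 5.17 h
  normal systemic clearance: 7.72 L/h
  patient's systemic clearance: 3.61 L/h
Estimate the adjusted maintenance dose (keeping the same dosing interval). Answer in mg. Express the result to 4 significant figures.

To keep the same average steady-state level, dosing rate must scale with clearance.
CL ratio = 3.61 / 7.72 = 0.4676
New dose (same interval) = 1810 × 0.4676 = 846.4 mg

846.4 mg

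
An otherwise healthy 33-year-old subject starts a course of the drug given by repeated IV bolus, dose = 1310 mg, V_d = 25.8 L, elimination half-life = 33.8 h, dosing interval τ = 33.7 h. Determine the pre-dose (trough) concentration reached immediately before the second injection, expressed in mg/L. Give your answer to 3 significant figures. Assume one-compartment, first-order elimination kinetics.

C₀ per dose = Dose / Vd = 1310 / 25.8 = 50.78 mg/L
k = ln2 / t½ = 0.693147 / 33.8 = 0.02051 h⁻¹
Fraction remaining after one interval: r = e^(−kτ) = e^(−0.02051 × 33.7) = 0.5010
Before dose 2, 1 dose has been given (aged 1τ).
C_trough = C₀ × r = 50.78 × 0.5010 = 25.44 mg/L

25.4 mg/L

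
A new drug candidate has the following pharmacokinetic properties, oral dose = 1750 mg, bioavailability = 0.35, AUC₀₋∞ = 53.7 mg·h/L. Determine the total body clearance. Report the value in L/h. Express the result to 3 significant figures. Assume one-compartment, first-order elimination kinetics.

CL = F·Dose / AUC = 0.35 × 1750 / 53.7 = 11.41 L/h

11.4 L/h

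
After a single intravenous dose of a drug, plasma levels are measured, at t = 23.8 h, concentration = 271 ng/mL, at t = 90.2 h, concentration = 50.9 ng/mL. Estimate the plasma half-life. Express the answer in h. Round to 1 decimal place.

k = ln(C₁/C₂) / (t₂ − t₁) = ln(271/50.9) / (90.2 − 23.8)
  = 1.672 / 66.40 = 0.02518 h⁻¹
t½ = ln2 / k = 0.693147 / 0.02518 = 27.53 h

27.5 h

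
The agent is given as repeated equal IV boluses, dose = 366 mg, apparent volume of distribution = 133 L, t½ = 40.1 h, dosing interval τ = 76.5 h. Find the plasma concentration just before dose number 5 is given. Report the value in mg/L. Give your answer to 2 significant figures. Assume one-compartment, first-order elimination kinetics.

C₀ per dose = Dose / Vd = 366 / 133 = 2.752 mg/L
k = ln2 / t½ = 0.693147 / 40.1 = 0.01729 h⁻¹
Fraction remaining after one interval: r = e^(−kτ) = e^(−0.01729 × 76.5) = 0.2664
Before dose 5, 4 doses have been given (aged 1τ, 2τ, 3τ, 4τ).
C_trough = C₀ × (r + r² + … + r^4) = C₀ × r(1−r^4)/(1−r)
        = 2.752 × 0.2664 × (1 − 0.005037) / (1 − 0.2664) = 0.9943 mg/L

0.99 mg/L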